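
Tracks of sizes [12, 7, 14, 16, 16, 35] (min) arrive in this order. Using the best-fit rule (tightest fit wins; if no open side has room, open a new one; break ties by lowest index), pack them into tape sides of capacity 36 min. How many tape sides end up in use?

3

  12 → side 1 (new)  [load 12/36]
  7 → side 1  [load 19/36]
  14 → side 1  [load 33/36]
  16 → side 2 (new)  [load 16/36]
  16 → side 2  [load 32/36]
  35 → side 3 (new)  [load 35/36]
3 tape sides opened.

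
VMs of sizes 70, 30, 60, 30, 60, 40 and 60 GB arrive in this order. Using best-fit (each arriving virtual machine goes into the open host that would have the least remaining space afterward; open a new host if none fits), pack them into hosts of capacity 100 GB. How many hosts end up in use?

4

  70 → host 1 (new)  [load 70/100]
  30 → host 1  [load 100/100]
  60 → host 2 (new)  [load 60/100]
  30 → host 2  [load 90/100]
  60 → host 3 (new)  [load 60/100]
  40 → host 3  [load 100/100]
  60 → host 4 (new)  [load 60/100]
4 hosts opened.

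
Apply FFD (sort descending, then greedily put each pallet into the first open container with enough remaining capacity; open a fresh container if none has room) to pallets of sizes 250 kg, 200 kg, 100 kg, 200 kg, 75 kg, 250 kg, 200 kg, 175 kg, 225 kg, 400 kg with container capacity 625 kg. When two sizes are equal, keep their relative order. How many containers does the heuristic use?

4

Sorted descending: 400, 250, 250, 225, 200, 200, 200, 175, 100, 75.
  400 → container 1 (new)  [load 400/625]
  250 → container 2 (new)  [load 250/625]
  250 → container 2  [load 500/625]
  225 → container 1  [load 625/625]
  200 → container 3 (new)  [load 200/625]
  200 → container 3  [load 400/625]
  200 → container 3  [load 600/625]
  175 → container 4 (new)  [load 175/625]
  100 → container 2  [load 600/625]
  75 → container 4  [load 250/625]
4 containers opened.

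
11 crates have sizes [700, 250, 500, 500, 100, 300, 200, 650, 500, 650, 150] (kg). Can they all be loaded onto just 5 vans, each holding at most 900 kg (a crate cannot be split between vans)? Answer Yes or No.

No

Total = 4500 kg; ⌈4500/900⌉ = 5.
6 crates each exceed half the capacity and cannot share a van, forcing at least 6 vans.
At least 6 vans are required, but only 5 are allowed.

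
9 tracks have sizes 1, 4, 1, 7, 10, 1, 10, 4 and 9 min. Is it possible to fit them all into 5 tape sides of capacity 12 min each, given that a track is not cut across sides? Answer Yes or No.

Yes

A valid assignment using 5 tape sides:
  side 1: 10 + 1 + 1 = 12
  side 2: 10 + 1 = 11
  side 3: 9 = 9
  side 4: 7 + 4 = 11
  side 5: 4 = 4
Every load is within 12 min, so 5 tape sides suffice.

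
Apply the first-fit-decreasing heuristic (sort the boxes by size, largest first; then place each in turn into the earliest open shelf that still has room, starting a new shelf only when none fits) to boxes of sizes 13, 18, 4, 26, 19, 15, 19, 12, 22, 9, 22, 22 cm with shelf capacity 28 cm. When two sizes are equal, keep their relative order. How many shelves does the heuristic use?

Sorted descending: 26, 22, 22, 22, 19, 19, 18, 15, 13, 12, 9, 4.
  26 → shelf 1 (new)  [load 26/28]
  22 → shelf 2 (new)  [load 22/28]
  22 → shelf 3 (new)  [load 22/28]
  22 → shelf 4 (new)  [load 22/28]
  19 → shelf 5 (new)  [load 19/28]
  19 → shelf 6 (new)  [load 19/28]
  18 → shelf 7 (new)  [load 18/28]
  15 → shelf 8 (new)  [load 15/28]
  13 → shelf 8  [load 28/28]
  12 → shelf 9 (new)  [load 12/28]
  9 → shelf 5  [load 28/28]
  4 → shelf 2  [load 26/28]
9 shelves opened.

9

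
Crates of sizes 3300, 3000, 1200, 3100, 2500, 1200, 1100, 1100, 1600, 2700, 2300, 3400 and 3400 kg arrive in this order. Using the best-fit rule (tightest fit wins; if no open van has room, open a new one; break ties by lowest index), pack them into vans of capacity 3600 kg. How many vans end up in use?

  3300 → van 1 (new)  [load 3300/3600]
  3000 → van 2 (new)  [load 3000/3600]
  1200 → van 3 (new)  [load 1200/3600]
  3100 → van 4 (new)  [load 3100/3600]
  2500 → van 5 (new)  [load 2500/3600]
  1200 → van 3  [load 2400/3600]
  1100 → van 5  [load 3600/3600]
  1100 → van 3  [load 3500/3600]
  1600 → van 6 (new)  [load 1600/3600]
  2700 → van 7 (new)  [load 2700/3600]
  2300 → van 8 (new)  [load 2300/3600]
  3400 → van 9 (new)  [load 3400/3600]
  3400 → van 10 (new)  [load 3400/3600]
10 vans opened.

10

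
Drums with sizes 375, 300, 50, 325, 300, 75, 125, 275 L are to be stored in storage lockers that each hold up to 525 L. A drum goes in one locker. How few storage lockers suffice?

5

Total = 375 + 325 + 300 + 300 + 275 + 125 + 75 + 50 = 1825 L.
Lower bound: ⌈1825/525⌉ = 4 storage lockers.
Also, 5 drums each exceed 525/2 L, and no two of those can share a locker, so at least 5 storage lockers are needed.
A packing using 5 storage lockers:
  locker 1: 375 + 125 = 500
  locker 2: 325 + 75 + 50 = 450
  locker 3: 300 = 300
  locker 4: 300 = 300
  locker 5: 275 = 275
This matches the lower bound, so 5 is optimal.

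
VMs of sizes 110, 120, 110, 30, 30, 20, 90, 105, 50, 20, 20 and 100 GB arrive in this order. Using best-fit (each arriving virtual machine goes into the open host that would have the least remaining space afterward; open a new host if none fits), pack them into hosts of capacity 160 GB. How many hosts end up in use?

  110 → host 1 (new)  [load 110/160]
  120 → host 2 (new)  [load 120/160]
  110 → host 3 (new)  [load 110/160]
  30 → host 2  [load 150/160]
  30 → host 1  [load 140/160]
  20 → host 1  [load 160/160]
  90 → host 4 (new)  [load 90/160]
  105 → host 5 (new)  [load 105/160]
  50 → host 3  [load 160/160]
  20 → host 5  [load 125/160]
  20 → host 5  [load 145/160]
  100 → host 6 (new)  [load 100/160]
6 hosts opened.

6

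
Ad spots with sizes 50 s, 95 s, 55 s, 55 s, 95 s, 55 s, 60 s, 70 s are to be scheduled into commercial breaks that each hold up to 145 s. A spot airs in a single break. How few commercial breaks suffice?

Total = 95 + 95 + 70 + 60 + 55 + 55 + 55 + 50 = 535 s.
Lower bound: ⌈535/145⌉ = 4 commercial breaks.
A packing using 5 commercial breaks:
  break 1: 95 + 50 = 145
  break 2: 95 = 95
  break 3: 70 + 60 = 130
  break 4: 55 + 55 = 110
  break 5: 55 = 55
No arrangement into 4 commercial breaks stays within capacity, so 5 is optimal.

5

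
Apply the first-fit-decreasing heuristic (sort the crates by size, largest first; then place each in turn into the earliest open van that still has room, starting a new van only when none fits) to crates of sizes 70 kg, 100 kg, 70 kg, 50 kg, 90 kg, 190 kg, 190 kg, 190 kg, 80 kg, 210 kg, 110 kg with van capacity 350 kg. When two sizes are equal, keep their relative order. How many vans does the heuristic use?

Sorted descending: 210, 190, 190, 190, 110, 100, 90, 80, 70, 70, 50.
  210 → van 1 (new)  [load 210/350]
  190 → van 2 (new)  [load 190/350]
  190 → van 3 (new)  [load 190/350]
  190 → van 4 (new)  [load 190/350]
  110 → van 1  [load 320/350]
  100 → van 2  [load 290/350]
  90 → van 3  [load 280/350]
  80 → van 4  [load 270/350]
  70 → van 3  [load 350/350]
  70 → van 4  [load 340/350]
  50 → van 2  [load 340/350]
4 vans opened.

4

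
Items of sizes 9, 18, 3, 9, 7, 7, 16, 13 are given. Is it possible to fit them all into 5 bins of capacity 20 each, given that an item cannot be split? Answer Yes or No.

A valid assignment using 5 bins:
  bin 1: 18 = 18
  bin 2: 16 + 3 = 19
  bin 3: 13 + 7 = 20
  bin 4: 9 + 9 = 18
  bin 5: 7 = 7
Every load is within 20, so 5 bins suffice.

Yes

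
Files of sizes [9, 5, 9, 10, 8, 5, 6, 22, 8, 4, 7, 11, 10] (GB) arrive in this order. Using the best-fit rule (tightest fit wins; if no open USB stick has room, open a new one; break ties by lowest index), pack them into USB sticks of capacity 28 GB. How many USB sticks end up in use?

5

  9 → USB stick 1 (new)  [load 9/28]
  5 → USB stick 1  [load 14/28]
  9 → USB stick 1  [load 23/28]
  10 → USB stick 2 (new)  [load 10/28]
  8 → USB stick 2  [load 18/28]
  5 → USB stick 1  [load 28/28]
  6 → USB stick 2  [load 24/28]
  22 → USB stick 3 (new)  [load 22/28]
  8 → USB stick 4 (new)  [load 8/28]
  4 → USB stick 2  [load 28/28]
  7 → USB stick 4  [load 15/28]
  11 → USB stick 4  [load 26/28]
  10 → USB stick 5 (new)  [load 10/28]
5 USB sticks opened.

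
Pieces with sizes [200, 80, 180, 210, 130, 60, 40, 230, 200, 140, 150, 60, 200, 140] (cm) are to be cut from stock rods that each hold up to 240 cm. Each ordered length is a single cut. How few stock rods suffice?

10

Total = 230 + 210 + 200 + 200 + 200 + 180 + 150 + 140 + 140 + 130 + 80 + 60 + 60 + 40 = 2020 cm.
Lower bound: ⌈2020/240⌉ = 9 stock rods.
Also, 10 pieces each exceed 120 cm, and no two of those can share a stock rod, so at least 10 stock rods are needed.
A packing using 10 stock rods:
  stock rod 1: 230 = 230
  stock rod 2: 210 = 210
  stock rod 3: 200 + 40 = 240
  stock rod 4: 200 = 200
  stock rod 5: 200 = 200
  stock rod 6: 180 + 60 = 240
  stock rod 7: 150 + 80 = 230
  stock rod 8: 140 + 60 = 200
  stock rod 9: 140 = 140
  stock rod 10: 130 = 130
This matches the lower bound, so 10 is optimal.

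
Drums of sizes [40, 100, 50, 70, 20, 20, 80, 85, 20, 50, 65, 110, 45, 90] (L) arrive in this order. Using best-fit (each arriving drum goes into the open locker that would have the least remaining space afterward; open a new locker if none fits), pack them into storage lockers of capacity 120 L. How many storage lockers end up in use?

8

  40 → locker 1 (new)  [load 40/120]
  100 → locker 2 (new)  [load 100/120]
  50 → locker 1  [load 90/120]
  70 → locker 3 (new)  [load 70/120]
  20 → locker 2  [load 120/120]
  20 → locker 1  [load 110/120]
  80 → locker 4 (new)  [load 80/120]
  85 → locker 5 (new)  [load 85/120]
  20 → locker 5  [load 105/120]
  50 → locker 3  [load 120/120]
  65 → locker 6 (new)  [load 65/120]
  110 → locker 7 (new)  [load 110/120]
  45 → locker 6  [load 110/120]
  90 → locker 8 (new)  [load 90/120]
8 storage lockers opened.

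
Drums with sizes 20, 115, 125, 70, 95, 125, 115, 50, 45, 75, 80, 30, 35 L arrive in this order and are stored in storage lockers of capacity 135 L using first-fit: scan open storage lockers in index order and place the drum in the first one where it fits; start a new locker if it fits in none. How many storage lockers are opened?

  20 → locker 1 (new)  [load 20/135]
  115 → locker 1  [load 135/135]
  125 → locker 2 (new)  [load 125/135]
  70 → locker 3 (new)  [load 70/135]
  95 → locker 4 (new)  [load 95/135]
  125 → locker 5 (new)  [load 125/135]
  115 → locker 6 (new)  [load 115/135]
  50 → locker 3  [load 120/135]
  45 → locker 7 (new)  [load 45/135]
  75 → locker 7  [load 120/135]
  80 → locker 8 (new)  [load 80/135]
  30 → locker 4  [load 125/135]
  35 → locker 8  [load 115/135]
8 storage lockers opened.

8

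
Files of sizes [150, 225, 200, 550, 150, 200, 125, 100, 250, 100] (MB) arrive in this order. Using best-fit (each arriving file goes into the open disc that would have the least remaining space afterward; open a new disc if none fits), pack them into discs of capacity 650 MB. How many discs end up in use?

4

  150 → disc 1 (new)  [load 150/650]
  225 → disc 1  [load 375/650]
  200 → disc 1  [load 575/650]
  550 → disc 2 (new)  [load 550/650]
  150 → disc 3 (new)  [load 150/650]
  200 → disc 3  [load 350/650]
  125 → disc 3  [load 475/650]
  100 → disc 2  [load 650/650]
  250 → disc 4 (new)  [load 250/650]
  100 → disc 3  [load 575/650]
4 discs opened.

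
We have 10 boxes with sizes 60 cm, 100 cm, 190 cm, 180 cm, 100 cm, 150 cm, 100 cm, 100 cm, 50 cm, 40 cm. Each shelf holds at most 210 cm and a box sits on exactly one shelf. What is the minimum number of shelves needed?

6

Total = 190 + 180 + 150 + 100 + 100 + 100 + 100 + 60 + 50 + 40 = 1070 cm.
Lower bound: ⌈1070/210⌉ = 6 shelves.
A packing using 6 shelves:
  shelf 1: 190 = 190
  shelf 2: 180 = 180
  shelf 3: 150 + 60 = 210
  shelf 4: 100 + 100 = 200
  shelf 5: 100 + 100 = 200
  shelf 6: 50 + 40 = 90
This matches the lower bound, so 6 is optimal.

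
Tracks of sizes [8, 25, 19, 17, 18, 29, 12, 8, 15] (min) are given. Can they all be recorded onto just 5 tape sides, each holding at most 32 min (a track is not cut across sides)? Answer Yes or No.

No

Total = 151 min; ⌈151/32⌉ = 5.
The bound of 5 does not rule out 5, but exhaustive search shows no assignment into 5 tape sides of capacity 32 min exists — the minimum is 6.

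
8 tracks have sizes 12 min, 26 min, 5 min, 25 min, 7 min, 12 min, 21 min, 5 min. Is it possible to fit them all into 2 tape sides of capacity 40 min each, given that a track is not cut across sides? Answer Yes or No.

Total = 113 min; ⌈113/40⌉ = 3.
At least 3 tape sides are required, but only 2 are allowed.

No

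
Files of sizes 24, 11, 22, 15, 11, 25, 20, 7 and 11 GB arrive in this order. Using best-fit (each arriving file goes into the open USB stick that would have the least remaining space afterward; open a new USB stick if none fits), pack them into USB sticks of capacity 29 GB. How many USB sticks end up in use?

6

  24 → USB stick 1 (new)  [load 24/29]
  11 → USB stick 2 (new)  [load 11/29]
  22 → USB stick 3 (new)  [load 22/29]
  15 → USB stick 2  [load 26/29]
  11 → USB stick 4 (new)  [load 11/29]
  25 → USB stick 5 (new)  [load 25/29]
  20 → USB stick 6 (new)  [load 20/29]
  7 → USB stick 3  [load 29/29]
  11 → USB stick 4  [load 22/29]
6 USB sticks opened.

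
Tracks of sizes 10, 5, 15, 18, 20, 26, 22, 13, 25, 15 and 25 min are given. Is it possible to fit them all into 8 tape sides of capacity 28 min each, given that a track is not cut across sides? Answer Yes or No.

Yes

A valid assignment using 8 tape sides:
  side 1: 26 = 26
  side 2: 25 = 25
  side 3: 25 = 25
  side 4: 22 + 5 = 27
  side 5: 20 = 20
  side 6: 18 + 10 = 28
  side 7: 15 + 13 = 28
  side 8: 15 = 15
Every load is within 28 min, so 8 tape sides suffice.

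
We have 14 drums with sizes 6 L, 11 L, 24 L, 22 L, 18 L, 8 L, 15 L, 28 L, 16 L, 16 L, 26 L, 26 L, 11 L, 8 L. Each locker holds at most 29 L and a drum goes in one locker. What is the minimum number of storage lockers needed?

9

Total = 28 + 26 + 26 + 24 + 22 + 18 + 16 + 16 + 15 + 11 + 11 + 8 + 8 + 6 = 235 L.
Lower bound: ⌈235/29⌉ = 9 storage lockers.
A packing using 9 storage lockers:
  locker 1: 28 = 28
  locker 2: 26 = 26
  locker 3: 26 = 26
  locker 4: 24 = 24
  locker 5: 22 + 6 = 28
  locker 6: 18 + 11 = 29
  locker 7: 16 + 11 = 27
  locker 8: 16 + 8 = 24
  locker 9: 15 + 8 = 23
This matches the lower bound, so 9 is optimal.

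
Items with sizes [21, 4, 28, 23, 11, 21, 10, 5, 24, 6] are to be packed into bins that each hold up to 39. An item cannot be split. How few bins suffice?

Total = 28 + 24 + 23 + 21 + 21 + 11 + 10 + 6 + 5 + 4 = 153.
Lower bound: ⌈153/39⌉ = 4 bins.
Also, 5 items each exceed 39/2, and no two of those can share a bin, so at least 5 bins are needed.
A packing using 5 bins:
  bin 1: 28 + 11 = 39
  bin 2: 24 + 10 + 5 = 39
  bin 3: 23 + 6 + 4 = 33
  bin 4: 21 = 21
  bin 5: 21 = 21
This matches the lower bound, so 5 is optimal.

5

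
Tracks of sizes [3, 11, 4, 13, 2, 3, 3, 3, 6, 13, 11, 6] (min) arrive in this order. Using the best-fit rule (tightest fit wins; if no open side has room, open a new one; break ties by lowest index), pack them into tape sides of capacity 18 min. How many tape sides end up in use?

5

  3 → side 1 (new)  [load 3/18]
  11 → side 1  [load 14/18]
  4 → side 1  [load 18/18]
  13 → side 2 (new)  [load 13/18]
  2 → side 2  [load 15/18]
  3 → side 2  [load 18/18]
  3 → side 3 (new)  [load 3/18]
  3 → side 3  [load 6/18]
  6 → side 3  [load 12/18]
  13 → side 4 (new)  [load 13/18]
  11 → side 5 (new)  [load 11/18]
  6 → side 3  [load 18/18]
5 tape sides opened.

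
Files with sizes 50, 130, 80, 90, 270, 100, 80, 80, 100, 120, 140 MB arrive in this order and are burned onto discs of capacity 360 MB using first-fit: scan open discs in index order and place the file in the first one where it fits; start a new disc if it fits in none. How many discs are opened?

4

  50 → disc 1 (new)  [load 50/360]
  130 → disc 1  [load 180/360]
  80 → disc 1  [load 260/360]
  90 → disc 1  [load 350/360]
  270 → disc 2 (new)  [load 270/360]
  100 → disc 3 (new)  [load 100/360]
  80 → disc 2  [load 350/360]
  80 → disc 3  [load 180/360]
  100 → disc 3  [load 280/360]
  120 → disc 4 (new)  [load 120/360]
  140 → disc 4  [load 260/360]
4 discs opened.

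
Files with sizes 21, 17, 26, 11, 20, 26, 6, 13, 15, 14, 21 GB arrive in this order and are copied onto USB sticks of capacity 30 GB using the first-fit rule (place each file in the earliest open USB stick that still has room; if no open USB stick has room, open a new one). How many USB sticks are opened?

  21 → USB stick 1 (new)  [load 21/30]
  17 → USB stick 2 (new)  [load 17/30]
  26 → USB stick 3 (new)  [load 26/30]
  11 → USB stick 2  [load 28/30]
  20 → USB stick 4 (new)  [load 20/30]
  26 → USB stick 5 (new)  [load 26/30]
  6 → USB stick 1  [load 27/30]
  13 → USB stick 6 (new)  [load 13/30]
  15 → USB stick 6  [load 28/30]
  14 → USB stick 7 (new)  [load 14/30]
  21 → USB stick 8 (new)  [load 21/30]
8 USB sticks opened.

8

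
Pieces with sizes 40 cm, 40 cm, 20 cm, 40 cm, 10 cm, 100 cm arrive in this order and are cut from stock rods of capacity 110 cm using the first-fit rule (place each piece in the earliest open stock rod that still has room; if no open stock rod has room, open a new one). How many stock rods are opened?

3

  40 → stock rod 1 (new)  [load 40/110]
  40 → stock rod 1  [load 80/110]
  20 → stock rod 1  [load 100/110]
  40 → stock rod 2 (new)  [load 40/110]
  10 → stock rod 1  [load 110/110]
  100 → stock rod 3 (new)  [load 100/110]
3 stock rods opened.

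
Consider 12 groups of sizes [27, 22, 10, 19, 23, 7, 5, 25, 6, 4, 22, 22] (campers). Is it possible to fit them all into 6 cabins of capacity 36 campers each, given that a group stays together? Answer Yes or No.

Total = 192 campers; ⌈192/36⌉ = 6.
7 groups each exceed half the capacity and cannot share a cabin, forcing at least 7 cabins.
At least 7 cabins are required, but only 6 are allowed.

No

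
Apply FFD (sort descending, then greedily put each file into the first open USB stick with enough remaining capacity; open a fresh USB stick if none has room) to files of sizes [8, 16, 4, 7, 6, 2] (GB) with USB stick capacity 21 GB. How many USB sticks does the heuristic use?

Sorted descending: 16, 8, 7, 6, 4, 2.
  16 → USB stick 1 (new)  [load 16/21]
  8 → USB stick 2 (new)  [load 8/21]
  7 → USB stick 2  [load 15/21]
  6 → USB stick 2  [load 21/21]
  4 → USB stick 1  [load 20/21]
  2 → USB stick 3 (new)  [load 2/21]
3 USB sticks opened.

3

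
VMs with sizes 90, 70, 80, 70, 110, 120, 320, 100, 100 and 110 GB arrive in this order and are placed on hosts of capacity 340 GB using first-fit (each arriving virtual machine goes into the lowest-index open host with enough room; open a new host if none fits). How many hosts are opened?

  90 → host 1 (new)  [load 90/340]
  70 → host 1  [load 160/340]
  80 → host 1  [load 240/340]
  70 → host 1  [load 310/340]
  110 → host 2 (new)  [load 110/340]
  120 → host 2  [load 230/340]
  320 → host 3 (new)  [load 320/340]
  100 → host 2  [load 330/340]
  100 → host 4 (new)  [load 100/340]
  110 → host 4  [load 210/340]
4 hosts opened.

4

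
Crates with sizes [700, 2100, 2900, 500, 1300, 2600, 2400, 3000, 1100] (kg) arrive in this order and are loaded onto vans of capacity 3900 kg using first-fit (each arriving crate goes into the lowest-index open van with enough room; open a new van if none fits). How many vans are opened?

  700 → van 1 (new)  [load 700/3900]
  2100 → van 1  [load 2800/3900]
  2900 → van 2 (new)  [load 2900/3900]
  500 → van 1  [load 3300/3900]
  1300 → van 3 (new)  [load 1300/3900]
  2600 → van 3  [load 3900/3900]
  2400 → van 4 (new)  [load 2400/3900]
  3000 → van 5 (new)  [load 3000/3900]
  1100 → van 4  [load 3500/3900]
5 vans opened.

5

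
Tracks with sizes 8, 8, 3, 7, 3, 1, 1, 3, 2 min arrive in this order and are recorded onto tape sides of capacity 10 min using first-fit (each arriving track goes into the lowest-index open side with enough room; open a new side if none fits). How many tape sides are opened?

  8 → side 1 (new)  [load 8/10]
  8 → side 2 (new)  [load 8/10]
  3 → side 3 (new)  [load 3/10]
  7 → side 3  [load 10/10]
  3 → side 4 (new)  [load 3/10]
  1 → side 1  [load 9/10]
  1 → side 1  [load 10/10]
  3 → side 4  [load 6/10]
  2 → side 2  [load 10/10]
4 tape sides opened.

4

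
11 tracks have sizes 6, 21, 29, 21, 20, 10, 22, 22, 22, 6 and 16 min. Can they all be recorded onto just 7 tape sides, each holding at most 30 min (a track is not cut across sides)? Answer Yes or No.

No

Total = 195 min; ⌈195/30⌉ = 7.
8 tracks each exceed half the capacity and cannot share a side, forcing at least 8 tape sides.
At least 8 tape sides are required, but only 7 are allowed.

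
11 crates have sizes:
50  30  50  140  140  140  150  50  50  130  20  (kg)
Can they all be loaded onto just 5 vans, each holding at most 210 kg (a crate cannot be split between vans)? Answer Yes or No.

A valid assignment using 5 vans:
  van 1: 150 + 50 = 200
  van 2: 140 + 50 + 20 = 210
  van 3: 140 + 50 = 190
  van 4: 140 + 50 = 190
  van 5: 130 + 30 = 160
Every load is within 210 kg, so 5 vans suffice.

Yes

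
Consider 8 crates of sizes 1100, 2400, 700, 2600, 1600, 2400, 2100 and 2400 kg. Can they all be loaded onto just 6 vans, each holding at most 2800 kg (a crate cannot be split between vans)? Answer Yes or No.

Yes

A valid assignment using 6 vans:
  van 1: 2600 = 2600
  van 2: 2400 = 2400
  van 3: 2400 = 2400
  van 4: 2400 = 2400
  van 5: 2100 + 700 = 2800
  van 6: 1600 + 1100 = 2700
Every load is within 2800 kg, so 6 vans suffice.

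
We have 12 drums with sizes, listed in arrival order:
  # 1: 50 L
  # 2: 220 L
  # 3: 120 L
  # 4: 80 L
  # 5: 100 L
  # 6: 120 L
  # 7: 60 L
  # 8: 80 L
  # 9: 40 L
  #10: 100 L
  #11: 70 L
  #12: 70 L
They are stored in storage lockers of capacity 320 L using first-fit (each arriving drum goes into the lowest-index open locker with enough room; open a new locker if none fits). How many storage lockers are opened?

4

  50 → locker 1 (new)  [load 50/320]
  220 → locker 1  [load 270/320]
  120 → locker 2 (new)  [load 120/320]
  80 → locker 2  [load 200/320]
  100 → locker 2  [load 300/320]
  120 → locker 3 (new)  [load 120/320]
  60 → locker 3  [load 180/320]
  80 → locker 3  [load 260/320]
  40 → locker 1  [load 310/320]
  100 → locker 4 (new)  [load 100/320]
  70 → locker 4  [load 170/320]
  70 → locker 4  [load 240/320]
4 storage lockers opened.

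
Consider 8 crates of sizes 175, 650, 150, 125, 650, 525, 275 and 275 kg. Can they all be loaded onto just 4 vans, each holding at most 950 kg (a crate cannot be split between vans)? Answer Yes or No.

A valid assignment using 3 vans:
  van 1: 650 + 275 = 925
  van 2: 650 + 175 + 125 = 950
  van 3: 525 + 275 + 150 = 950
That uses only 3 ≤ 4, so 4 vans are enough.

Yes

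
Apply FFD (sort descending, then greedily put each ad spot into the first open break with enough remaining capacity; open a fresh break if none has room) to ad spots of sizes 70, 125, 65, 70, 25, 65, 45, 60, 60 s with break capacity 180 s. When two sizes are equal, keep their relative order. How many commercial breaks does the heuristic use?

4

Sorted descending: 125, 70, 70, 65, 65, 60, 60, 45, 25.
  125 → break 1 (new)  [load 125/180]
  70 → break 2 (new)  [load 70/180]
  70 → break 2  [load 140/180]
  65 → break 3 (new)  [load 65/180]
  65 → break 3  [load 130/180]
  60 → break 4 (new)  [load 60/180]
  60 → break 4  [load 120/180]
  45 → break 1  [load 170/180]
  25 → break 2  [load 165/180]
4 commercial breaks opened.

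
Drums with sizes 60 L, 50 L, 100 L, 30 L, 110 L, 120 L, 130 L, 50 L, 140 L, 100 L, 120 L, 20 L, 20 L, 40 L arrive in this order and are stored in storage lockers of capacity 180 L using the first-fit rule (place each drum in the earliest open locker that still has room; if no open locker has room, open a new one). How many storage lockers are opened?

  60 → locker 1 (new)  [load 60/180]
  50 → locker 1  [load 110/180]
  100 → locker 2 (new)  [load 100/180]
  30 → locker 1  [load 140/180]
  110 → locker 3 (new)  [load 110/180]
  120 → locker 4 (new)  [load 120/180]
  130 → locker 5 (new)  [load 130/180]
  50 → locker 2  [load 150/180]
  140 → locker 6 (new)  [load 140/180]
  100 → locker 7 (new)  [load 100/180]
  120 → locker 8 (new)  [load 120/180]
  20 → locker 1  [load 160/180]
  20 → locker 1  [load 180/180]
  40 → locker 3  [load 150/180]
8 storage lockers opened.

8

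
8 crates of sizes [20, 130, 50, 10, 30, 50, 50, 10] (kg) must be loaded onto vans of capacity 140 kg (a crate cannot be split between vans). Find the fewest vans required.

Total = 130 + 50 + 50 + 50 + 30 + 20 + 10 + 10 = 350 kg.
Lower bound: ⌈350/140⌉ = 3 vans.
A packing using 3 vans:
  van 1: 130 + 10 = 140
  van 2: 50 + 50 + 30 + 10 = 140
  van 3: 50 + 20 = 70
This matches the lower bound, so 3 is optimal.

3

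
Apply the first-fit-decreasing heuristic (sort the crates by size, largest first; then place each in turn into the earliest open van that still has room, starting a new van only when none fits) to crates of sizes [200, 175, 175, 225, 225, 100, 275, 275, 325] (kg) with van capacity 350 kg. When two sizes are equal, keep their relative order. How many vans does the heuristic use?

7

Sorted descending: 325, 275, 275, 225, 225, 200, 175, 175, 100.
  325 → van 1 (new)  [load 325/350]
  275 → van 2 (new)  [load 275/350]
  275 → van 3 (new)  [load 275/350]
  225 → van 4 (new)  [load 225/350]
  225 → van 5 (new)  [load 225/350]
  200 → van 6 (new)  [load 200/350]
  175 → van 7 (new)  [load 175/350]
  175 → van 7  [load 350/350]
  100 → van 4  [load 325/350]
7 vans opened.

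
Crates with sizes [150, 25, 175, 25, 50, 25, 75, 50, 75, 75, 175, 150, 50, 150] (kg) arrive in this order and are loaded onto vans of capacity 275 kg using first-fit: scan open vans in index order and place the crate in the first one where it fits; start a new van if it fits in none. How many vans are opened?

6

  150 → van 1 (new)  [load 150/275]
  25 → van 1  [load 175/275]
  175 → van 2 (new)  [load 175/275]
  25 → van 1  [load 200/275]
  50 → van 1  [load 250/275]
  25 → van 1  [load 275/275]
  75 → van 2  [load 250/275]
  50 → van 3 (new)  [load 50/275]
  75 → van 3  [load 125/275]
  75 → van 3  [load 200/275]
  175 → van 4 (new)  [load 175/275]
  150 → van 5 (new)  [load 150/275]
  50 → van 3  [load 250/275]
  150 → van 6 (new)  [load 150/275]
6 vans opened.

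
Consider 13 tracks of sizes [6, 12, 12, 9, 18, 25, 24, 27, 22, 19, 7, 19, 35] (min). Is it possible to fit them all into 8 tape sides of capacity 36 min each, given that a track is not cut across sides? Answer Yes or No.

Yes

A valid assignment using 8 tape sides:
  side 1: 35 = 35
  side 2: 27 + 9 = 36
  side 3: 25 + 7 = 32
  side 4: 24 + 12 = 36
  side 5: 22 + 12 = 34
  side 6: 19 + 6 = 25
  side 7: 19 = 19
  side 8: 18 = 18
Every load is within 36 min, so 8 tape sides suffice.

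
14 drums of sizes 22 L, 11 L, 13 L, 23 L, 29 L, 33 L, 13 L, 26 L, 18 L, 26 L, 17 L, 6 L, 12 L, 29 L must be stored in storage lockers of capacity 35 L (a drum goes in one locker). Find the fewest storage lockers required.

9

Total = 33 + 29 + 29 + 26 + 26 + 23 + 22 + 18 + 17 + 13 + 13 + 12 + 11 + 6 = 278 L.
Lower bound: ⌈278/35⌉ = 8 storage lockers.
A packing using 9 storage lockers:
  locker 1: 33 = 33
  locker 2: 29 + 6 = 35
  locker 3: 29 = 29
  locker 4: 26 = 26
  locker 5: 26 = 26
  locker 6: 23 + 12 = 35
  locker 7: 22 + 13 = 35
  locker 8: 18 + 17 = 35
  locker 9: 13 + 11 = 24
No arrangement into 8 storage lockers stays within capacity, so 9 is optimal.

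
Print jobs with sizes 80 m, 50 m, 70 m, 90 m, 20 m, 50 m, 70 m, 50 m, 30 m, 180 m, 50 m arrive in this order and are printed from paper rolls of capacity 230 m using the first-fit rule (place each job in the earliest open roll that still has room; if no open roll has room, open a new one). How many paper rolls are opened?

4

  80 → roll 1 (new)  [load 80/230]
  50 → roll 1  [load 130/230]
  70 → roll 1  [load 200/230]
  90 → roll 2 (new)  [load 90/230]
  20 → roll 1  [load 220/230]
  50 → roll 2  [load 140/230]
  70 → roll 2  [load 210/230]
  50 → roll 3 (new)  [load 50/230]
  30 → roll 3  [load 80/230]
  180 → roll 4 (new)  [load 180/230]
  50 → roll 3  [load 130/230]
4 paper rolls opened.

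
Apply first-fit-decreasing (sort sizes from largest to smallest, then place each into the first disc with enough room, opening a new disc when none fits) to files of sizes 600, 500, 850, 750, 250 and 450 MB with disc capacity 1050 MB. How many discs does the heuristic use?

4

Sorted descending: 850, 750, 600, 500, 450, 250.
  850 → disc 1 (new)  [load 850/1050]
  750 → disc 2 (new)  [load 750/1050]
  600 → disc 3 (new)  [load 600/1050]
  500 → disc 4 (new)  [load 500/1050]
  450 → disc 3  [load 1050/1050]
  250 → disc 2  [load 1000/1050]
4 discs opened.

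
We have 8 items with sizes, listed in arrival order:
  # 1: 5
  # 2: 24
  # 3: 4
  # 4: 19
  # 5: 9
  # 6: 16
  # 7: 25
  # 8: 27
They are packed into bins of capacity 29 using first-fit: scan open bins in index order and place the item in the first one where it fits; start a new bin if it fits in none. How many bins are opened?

5

  5 → bin 1 (new)  [load 5/29]
  24 → bin 1  [load 29/29]
  4 → bin 2 (new)  [load 4/29]
  19 → bin 2  [load 23/29]
  9 → bin 3 (new)  [load 9/29]
  16 → bin 3  [load 25/29]
  25 → bin 4 (new)  [load 25/29]
  27 → bin 5 (new)  [load 27/29]
5 bins opened.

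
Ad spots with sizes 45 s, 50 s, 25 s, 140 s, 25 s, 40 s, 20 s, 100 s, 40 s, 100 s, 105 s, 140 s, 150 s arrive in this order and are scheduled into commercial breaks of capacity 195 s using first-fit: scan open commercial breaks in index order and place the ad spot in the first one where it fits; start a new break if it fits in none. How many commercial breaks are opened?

  45 → break 1 (new)  [load 45/195]
  50 → break 1  [load 95/195]
  25 → break 1  [load 120/195]
  140 → break 2 (new)  [load 140/195]
  25 → break 1  [load 145/195]
  40 → break 1  [load 185/195]
  20 → break 2  [load 160/195]
  100 → break 3 (new)  [load 100/195]
  40 → break 3  [load 140/195]
  100 → break 4 (new)  [load 100/195]
  105 → break 5 (new)  [load 105/195]
  140 → break 6 (new)  [load 140/195]
  150 → break 7 (new)  [load 150/195]
7 commercial breaks opened.

7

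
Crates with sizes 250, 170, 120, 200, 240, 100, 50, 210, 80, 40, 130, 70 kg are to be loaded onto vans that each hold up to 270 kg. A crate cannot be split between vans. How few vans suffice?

7

Total = 250 + 240 + 210 + 200 + 170 + 130 + 120 + 100 + 80 + 70 + 50 + 40 = 1660 kg.
Lower bound: ⌈1660/270⌉ = 7 vans.
A packing using 7 vans:
  van 1: 250 = 250
  van 2: 240 = 240
  van 3: 210 + 50 = 260
  van 4: 200 + 70 = 270
  van 5: 170 + 100 = 270
  van 6: 130 + 120 = 250
  van 7: 80 + 40 = 120
This matches the lower bound, so 7 is optimal.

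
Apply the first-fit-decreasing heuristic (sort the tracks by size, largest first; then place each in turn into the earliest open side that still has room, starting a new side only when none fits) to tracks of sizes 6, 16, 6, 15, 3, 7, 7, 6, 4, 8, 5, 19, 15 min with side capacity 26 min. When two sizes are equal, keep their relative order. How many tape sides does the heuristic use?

5

Sorted descending: 19, 16, 15, 15, 8, 7, 7, 6, 6, 6, 5, 4, 3.
  19 → side 1 (new)  [load 19/26]
  16 → side 2 (new)  [load 16/26]
  15 → side 3 (new)  [load 15/26]
  15 → side 4 (new)  [load 15/26]
  8 → side 2  [load 24/26]
  7 → side 1  [load 26/26]
  7 → side 3  [load 22/26]
  6 → side 4  [load 21/26]
  6 → side 5 (new)  [load 6/26]
  6 → side 5  [load 12/26]
  5 → side 4  [load 26/26]
  4 → side 3  [load 26/26]
  3 → side 5  [load 15/26]
5 tape sides opened.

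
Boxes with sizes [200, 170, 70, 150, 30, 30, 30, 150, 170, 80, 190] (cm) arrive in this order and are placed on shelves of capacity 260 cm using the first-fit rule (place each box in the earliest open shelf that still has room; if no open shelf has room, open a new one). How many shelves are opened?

6

  200 → shelf 1 (new)  [load 200/260]
  170 → shelf 2 (new)  [load 170/260]
  70 → shelf 2  [load 240/260]
  150 → shelf 3 (new)  [load 150/260]
  30 → shelf 1  [load 230/260]
  30 → shelf 1  [load 260/260]
  30 → shelf 3  [load 180/260]
  150 → shelf 4 (new)  [load 150/260]
  170 → shelf 5 (new)  [load 170/260]
  80 → shelf 3  [load 260/260]
  190 → shelf 6 (new)  [load 190/260]
6 shelves opened.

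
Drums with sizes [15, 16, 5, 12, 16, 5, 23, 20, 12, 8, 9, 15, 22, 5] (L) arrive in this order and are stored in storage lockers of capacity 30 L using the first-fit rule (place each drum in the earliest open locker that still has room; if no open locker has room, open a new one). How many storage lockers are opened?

  15 → locker 1 (new)  [load 15/30]
  16 → locker 2 (new)  [load 16/30]
  5 → locker 1  [load 20/30]
  12 → locker 2  [load 28/30]
  16 → locker 3 (new)  [load 16/30]
  5 → locker 1  [load 25/30]
  23 → locker 4 (new)  [load 23/30]
  20 → locker 5 (new)  [load 20/30]
  12 → locker 3  [load 28/30]
  8 → locker 5  [load 28/30]
  9 → locker 6 (new)  [load 9/30]
  15 → locker 6  [load 24/30]
  22 → locker 7 (new)  [load 22/30]
  5 → locker 1  [load 30/30]
7 storage lockers opened.

7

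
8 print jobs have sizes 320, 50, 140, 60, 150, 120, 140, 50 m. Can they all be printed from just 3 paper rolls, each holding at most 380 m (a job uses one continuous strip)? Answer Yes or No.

Yes

A valid assignment using 3 paper rolls:
  roll 1: 320 + 60 = 380
  roll 2: 150 + 140 + 50 = 340
  roll 3: 140 + 120 + 50 = 310
Every load is within 380 m, so 3 paper rolls suffice.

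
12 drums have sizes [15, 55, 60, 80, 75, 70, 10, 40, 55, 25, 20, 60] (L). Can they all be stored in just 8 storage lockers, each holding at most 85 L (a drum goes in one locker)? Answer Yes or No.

Yes

A valid assignment using 8 storage lockers:
  locker 1: 80 = 80
  locker 2: 75 + 10 = 85
  locker 3: 70 + 15 = 85
  locker 4: 60 + 25 = 85
  locker 5: 60 + 20 = 80
  locker 6: 55 = 55
  locker 7: 55 = 55
  locker 8: 40 = 40
Every load is within 85 L, so 8 storage lockers suffice.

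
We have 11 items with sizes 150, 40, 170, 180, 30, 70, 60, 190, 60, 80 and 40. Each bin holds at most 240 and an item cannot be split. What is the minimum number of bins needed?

Total = 190 + 180 + 170 + 150 + 80 + 70 + 60 + 60 + 40 + 40 + 30 = 1070.
Lower bound: ⌈1070/240⌉ = 5 bins.
A packing using 5 bins:
  bin 1: 190 + 40 = 230
  bin 2: 180 + 60 = 240
  bin 3: 170 + 70 = 240
  bin 4: 150 + 80 = 230
  bin 5: 60 + 40 + 30 = 130
This matches the lower bound, so 5 is optimal.

5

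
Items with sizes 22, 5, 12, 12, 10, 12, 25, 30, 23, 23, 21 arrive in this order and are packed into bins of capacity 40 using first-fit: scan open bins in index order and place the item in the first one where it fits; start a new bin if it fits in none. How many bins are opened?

  22 → bin 1 (new)  [load 22/40]
  5 → bin 1  [load 27/40]
  12 → bin 1  [load 39/40]
  12 → bin 2 (new)  [load 12/40]
  10 → bin 2  [load 22/40]
  12 → bin 2  [load 34/40]
  25 → bin 3 (new)  [load 25/40]
  30 → bin 4 (new)  [load 30/40]
  23 → bin 5 (new)  [load 23/40]
  23 → bin 6 (new)  [load 23/40]
  21 → bin 7 (new)  [load 21/40]
7 bins opened.

7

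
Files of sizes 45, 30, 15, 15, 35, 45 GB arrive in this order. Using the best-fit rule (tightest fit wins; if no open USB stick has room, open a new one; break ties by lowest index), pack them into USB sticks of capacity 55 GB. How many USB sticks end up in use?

4

  45 → USB stick 1 (new)  [load 45/55]
  30 → USB stick 2 (new)  [load 30/55]
  15 → USB stick 2  [load 45/55]
  15 → USB stick 3 (new)  [load 15/55]
  35 → USB stick 3  [load 50/55]
  45 → USB stick 4 (new)  [load 45/55]
4 USB sticks opened.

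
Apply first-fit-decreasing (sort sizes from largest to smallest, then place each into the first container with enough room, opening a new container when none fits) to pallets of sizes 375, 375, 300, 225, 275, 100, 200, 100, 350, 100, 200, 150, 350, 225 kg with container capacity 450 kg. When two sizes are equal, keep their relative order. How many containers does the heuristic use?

Sorted descending: 375, 375, 350, 350, 300, 275, 225, 225, 200, 200, 150, 100, 100, 100.
  375 → container 1 (new)  [load 375/450]
  375 → container 2 (new)  [load 375/450]
  350 → container 3 (new)  [load 350/450]
  350 → container 4 (new)  [load 350/450]
  300 → container 5 (new)  [load 300/450]
  275 → container 6 (new)  [load 275/450]
  225 → container 7 (new)  [load 225/450]
  225 → container 7  [load 450/450]
  200 → container 8 (new)  [load 200/450]
  200 → container 8  [load 400/450]
  150 → container 5  [load 450/450]
  100 → container 3  [load 450/450]
  100 → container 4  [load 450/450]
  100 → container 6  [load 375/450]
8 containers opened.

8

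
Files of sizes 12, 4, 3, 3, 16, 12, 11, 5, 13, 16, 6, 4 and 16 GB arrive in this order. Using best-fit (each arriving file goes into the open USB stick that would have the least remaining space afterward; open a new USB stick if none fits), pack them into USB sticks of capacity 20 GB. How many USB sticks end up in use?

  12 → USB stick 1 (new)  [load 12/20]
  4 → USB stick 1  [load 16/20]
  3 → USB stick 1  [load 19/20]
  3 → USB stick 2 (new)  [load 3/20]
  16 → USB stick 2  [load 19/20]
  12 → USB stick 3 (new)  [load 12/20]
  11 → USB stick 4 (new)  [load 11/20]
  5 → USB stick 3  [load 17/20]
  13 → USB stick 5 (new)  [load 13/20]
  16 → USB stick 6 (new)  [load 16/20]
  6 → USB stick 5  [load 19/20]
  4 → USB stick 6  [load 20/20]
  16 → USB stick 7 (new)  [load 16/20]
7 USB sticks opened.

7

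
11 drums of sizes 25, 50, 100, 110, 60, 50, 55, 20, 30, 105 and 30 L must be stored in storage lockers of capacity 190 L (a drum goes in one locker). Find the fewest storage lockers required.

Total = 110 + 105 + 100 + 60 + 55 + 50 + 50 + 30 + 30 + 25 + 20 = 635 L.
Lower bound: ⌈635/190⌉ = 4 storage lockers.
A packing using 4 storage lockers:
  locker 1: 110 + 60 + 20 = 190
  locker 2: 105 + 55 + 30 = 190
  locker 3: 100 + 50 + 30 = 180
  locker 4: 50 + 25 = 75
This matches the lower bound, so 4 is optimal.

4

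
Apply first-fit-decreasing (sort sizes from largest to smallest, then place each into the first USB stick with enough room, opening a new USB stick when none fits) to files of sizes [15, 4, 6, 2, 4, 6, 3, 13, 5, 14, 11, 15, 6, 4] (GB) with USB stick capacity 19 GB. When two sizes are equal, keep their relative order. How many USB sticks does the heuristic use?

6

Sorted descending: 15, 15, 14, 13, 11, 6, 6, 6, 5, 4, 4, 4, 3, 2.
  15 → USB stick 1 (new)  [load 15/19]
  15 → USB stick 2 (new)  [load 15/19]
  14 → USB stick 3 (new)  [load 14/19]
  13 → USB stick 4 (new)  [load 13/19]
  11 → USB stick 5 (new)  [load 11/19]
  6 → USB stick 4  [load 19/19]
  6 → USB stick 5  [load 17/19]
  6 → USB stick 6 (new)  [load 6/19]
  5 → USB stick 3  [load 19/19]
  4 → USB stick 1  [load 19/19]
  4 → USB stick 2  [load 19/19]
  4 → USB stick 6  [load 10/19]
  3 → USB stick 6  [load 13/19]
  2 → USB stick 5  [load 19/19]
6 USB sticks opened.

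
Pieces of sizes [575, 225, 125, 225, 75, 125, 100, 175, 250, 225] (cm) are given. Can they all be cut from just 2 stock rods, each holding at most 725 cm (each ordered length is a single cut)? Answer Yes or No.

Total = 2100 cm; ⌈2100/725⌉ = 3.
At least 3 stock rods are required, but only 2 are allowed.

No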